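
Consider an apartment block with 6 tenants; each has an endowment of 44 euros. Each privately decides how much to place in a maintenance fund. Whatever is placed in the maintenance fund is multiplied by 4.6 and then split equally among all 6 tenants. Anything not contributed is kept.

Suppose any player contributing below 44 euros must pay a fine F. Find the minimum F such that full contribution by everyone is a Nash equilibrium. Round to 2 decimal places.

Given the others contribute fully, the best deviation is to contribute 0 (any partial contribution still incurs the fine and gives up units whose private return 0.7667 is below 1).
Deviating from 44 to 0 saves 44 euros but forfeits the deviator's share of the drop in the maintenance fund: 4.6/6 × 44 = 33.73.
So the deviation gain is 44 − 33.73 = 10.27, and the fine must be at least 10.27 euros to wipe it out.

10.27 euros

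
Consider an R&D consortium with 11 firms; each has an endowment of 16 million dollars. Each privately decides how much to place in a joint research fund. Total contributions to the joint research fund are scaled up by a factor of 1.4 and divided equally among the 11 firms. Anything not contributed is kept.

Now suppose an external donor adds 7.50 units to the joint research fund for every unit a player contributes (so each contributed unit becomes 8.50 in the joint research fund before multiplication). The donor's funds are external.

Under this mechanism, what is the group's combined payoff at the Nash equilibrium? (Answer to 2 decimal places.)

With the mechanism, a contributed unit returns 1.4 × 8.50 / 11 = 1.0818 per unit of net cost to the contributor — now above 1 — so contributing fully is weakly dominant for every player.
So the Nash equilibrium is full contribution by all 11; the group earns 1.4 × 8.50 × 176 = 2094.40.

2094.40 million dollars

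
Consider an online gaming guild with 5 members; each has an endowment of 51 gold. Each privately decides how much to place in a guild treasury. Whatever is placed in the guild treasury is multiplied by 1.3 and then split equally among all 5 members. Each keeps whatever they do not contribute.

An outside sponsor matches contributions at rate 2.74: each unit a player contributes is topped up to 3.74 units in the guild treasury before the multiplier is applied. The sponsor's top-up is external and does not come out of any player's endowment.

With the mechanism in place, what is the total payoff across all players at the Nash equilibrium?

255.00 gold

With the mechanism, a contributed unit returns 1.3 × 3.74 / 5 = 0.9724 per unit of net cost — still below 1 — so contributing 0 remains dominant for every player.
At the Nash equilibrium no one contributes; group total payoff = 5 × 51 = 255.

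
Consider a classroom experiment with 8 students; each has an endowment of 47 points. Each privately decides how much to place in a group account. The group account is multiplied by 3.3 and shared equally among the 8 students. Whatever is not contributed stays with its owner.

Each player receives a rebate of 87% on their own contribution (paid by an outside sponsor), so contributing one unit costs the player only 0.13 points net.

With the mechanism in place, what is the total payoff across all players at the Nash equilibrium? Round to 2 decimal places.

The effective private return per unit is now (3.3/8) / 0.13 = 3.1731 > 1, so every player's dominant strategy flips to full contribution.
At the Nash equilibrium everyone contributes 47. Group total payoff = 8 × (47 × 0.87 + 3.3 × 47) = 1567.92.

1567.92 points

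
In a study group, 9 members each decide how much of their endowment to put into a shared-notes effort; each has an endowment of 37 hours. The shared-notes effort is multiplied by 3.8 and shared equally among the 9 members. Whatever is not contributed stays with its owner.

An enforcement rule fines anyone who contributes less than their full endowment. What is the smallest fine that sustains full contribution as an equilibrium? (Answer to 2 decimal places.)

Given the others contribute fully, the best deviation is to contribute 0 (any partial contribution still incurs the fine and gives up units whose private return 0.4222 is below 1).
Deviating from 37 to 0 saves 37 hours but forfeits the deviator's share of the drop in the shared-notes effort: 3.8/9 × 37 = 15.62.
So the deviation gain is 37 − 15.62 = 21.38, and the fine must be at least 21.38 hours to wipe it out.

21.38 hours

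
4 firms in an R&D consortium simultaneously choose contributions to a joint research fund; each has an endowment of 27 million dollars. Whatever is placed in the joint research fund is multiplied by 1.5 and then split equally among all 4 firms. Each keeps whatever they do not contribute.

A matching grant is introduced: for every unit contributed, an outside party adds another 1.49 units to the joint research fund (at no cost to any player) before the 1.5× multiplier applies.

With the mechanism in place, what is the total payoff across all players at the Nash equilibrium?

108.00 million dollars

The effective private return is 1.5 × 2.49 / 4 = 0.9338, which is still under 1, so the mechanism doesn't change anyone's dominant strategy: zero contribution.
At the Nash equilibrium no one contributes; group total payoff = 4 × 27 = 108.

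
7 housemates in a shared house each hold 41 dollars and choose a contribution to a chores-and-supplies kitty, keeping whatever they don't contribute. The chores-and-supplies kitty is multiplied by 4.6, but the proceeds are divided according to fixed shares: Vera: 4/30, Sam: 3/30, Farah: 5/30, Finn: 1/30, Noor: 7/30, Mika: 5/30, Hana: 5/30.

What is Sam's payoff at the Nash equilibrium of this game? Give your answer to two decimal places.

A player with share s gets back 4.6·s per unit contributed, so full contribution is dominant for anyone with s > 1/4.6 = 0.2174 and zero contribution is dominant for anyone below.
Noor alone (share 7/30) is above the threshold, contributing 41; the remaining 6 contribute 0. Total contributed: 41.
Sam keeps 41 and receives 4.6 × 41 × 3/30 = 18.86 from the chores-and-supplies kitty, for a payoff of 59.86.

59.86 dollars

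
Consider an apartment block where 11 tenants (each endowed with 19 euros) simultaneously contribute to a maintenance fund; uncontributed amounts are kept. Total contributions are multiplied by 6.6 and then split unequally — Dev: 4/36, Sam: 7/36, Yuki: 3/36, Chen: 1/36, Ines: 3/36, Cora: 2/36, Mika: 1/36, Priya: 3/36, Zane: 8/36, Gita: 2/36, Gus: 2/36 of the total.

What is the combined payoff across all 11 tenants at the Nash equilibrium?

421.80 euros

For player j, contributing a unit is worthwhile iff 6.6 × (j's share) ≥ 1, i.e. iff j's share is at least 0.1515.
The shares above 0.1515 belong to Sam and Zane, contributing 19 each; the remaining 9 contribute 0. Total contributed: 38.
The maintenance fund pays out 6.6 × 38 = 250.80 in total (split across the unequal shares, but the aggregate is all that matters for the group sum).
The 9 free-riders keep 19 each, adding 171. Group total = 171 + 250.80 = 421.80.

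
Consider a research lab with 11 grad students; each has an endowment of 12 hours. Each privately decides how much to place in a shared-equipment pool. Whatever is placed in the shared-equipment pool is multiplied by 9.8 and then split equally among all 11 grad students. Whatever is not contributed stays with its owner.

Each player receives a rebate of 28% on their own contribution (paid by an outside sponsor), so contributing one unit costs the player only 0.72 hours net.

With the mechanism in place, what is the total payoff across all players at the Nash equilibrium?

The effective private return per unit is now (9.8/11) / 0.72 = 1.2374 > 1, so every player's dominant strategy flips to full contribution.
At the Nash equilibrium everyone contributes 12. Group total payoff = 11 × (12 × 0.28 + 9.8 × 12) = 1330.56.

1330.56 hours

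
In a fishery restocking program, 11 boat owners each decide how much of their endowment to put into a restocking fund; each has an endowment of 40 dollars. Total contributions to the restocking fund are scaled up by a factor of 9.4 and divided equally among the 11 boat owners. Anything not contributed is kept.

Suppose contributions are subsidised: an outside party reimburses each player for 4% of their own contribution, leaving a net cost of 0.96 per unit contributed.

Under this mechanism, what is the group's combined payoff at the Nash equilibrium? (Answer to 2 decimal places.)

The effective private return is (9.4/11) / 0.96 = 0.8902, which is still under 1, so the mechanism doesn't change anyone's dominant strategy: zero contribution.
Everyone keeps their endowment and the group total is 11 × 40 = 440.

440.00 dollars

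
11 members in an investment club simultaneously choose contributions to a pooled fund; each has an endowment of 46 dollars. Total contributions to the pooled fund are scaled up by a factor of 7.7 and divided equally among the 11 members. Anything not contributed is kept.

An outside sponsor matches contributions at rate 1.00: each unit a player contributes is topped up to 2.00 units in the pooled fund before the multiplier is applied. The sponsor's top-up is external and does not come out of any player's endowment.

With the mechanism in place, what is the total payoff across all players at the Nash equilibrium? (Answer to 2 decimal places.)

Under the mechanism each unit contributed yields 7.7 × 2.00 / 11 = 1.4000 back to its contributor per unit of net cost, which exceeds 1, making full contribution the dominant choice for everyone.
At the Nash equilibrium everyone contributes 46. Group total payoff = 7.7 × 2.00 × 506 = 7792.40.

7792.40 dollars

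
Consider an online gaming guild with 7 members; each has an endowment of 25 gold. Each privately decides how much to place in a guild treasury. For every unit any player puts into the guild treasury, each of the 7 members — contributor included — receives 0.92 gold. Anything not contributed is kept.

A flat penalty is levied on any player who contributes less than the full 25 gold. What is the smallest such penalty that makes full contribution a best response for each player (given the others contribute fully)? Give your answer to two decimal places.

Given the others contribute fully, the best deviation is to contribute 0 (any partial contribution still incurs the fine and gives up units whose private return 0.92 is below 1).
Deviating from 25 to 0 saves 25 gold but forfeits the deviator's share of the drop in the guild treasury: 0.92 × 25 = 23.00.
So the deviation gain is 25 − 23.00 = 2.00, and the fine must be at least 2.00 gold to wipe it out.

2.00 gold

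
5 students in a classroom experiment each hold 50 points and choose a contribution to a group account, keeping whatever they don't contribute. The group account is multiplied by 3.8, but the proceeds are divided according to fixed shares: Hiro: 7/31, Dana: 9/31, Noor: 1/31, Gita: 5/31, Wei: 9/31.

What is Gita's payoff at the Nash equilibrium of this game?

Player j's private return per contributed unit is 3.8 × (j's share). Contributing is weakly dominant for j when that share is at least 1/3.8 = 0.2632, and contributing 0 is dominant otherwise.
Dana and Wei clear that bar, contributing 50 each; the remaining 3 contribute 0. Total contributed: 100.
Gita keeps 50 and receives 3.8 × 100 × 5/31 = 61.29 from the group account, for a payoff of 111.29.

111.29 points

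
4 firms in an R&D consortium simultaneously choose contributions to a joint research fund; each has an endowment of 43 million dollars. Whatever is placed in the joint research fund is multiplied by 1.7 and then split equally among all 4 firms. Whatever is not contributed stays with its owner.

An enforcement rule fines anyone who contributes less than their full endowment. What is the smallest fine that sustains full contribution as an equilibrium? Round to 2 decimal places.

24.73 million dollars

Given the others contribute fully, the best deviation is to contribute 0 (any partial contribution still incurs the fine and gives up units whose private return 0.4250 is below 1).
Deviating from 43 to 0 saves 43 million dollars but forfeits the deviator's share of the drop in the joint research fund: 1.7/4 × 43 = 18.27.
So the deviation gain is 43 − 18.27 = 24.73, and the fine must be at least 24.73 million dollars to wipe it out.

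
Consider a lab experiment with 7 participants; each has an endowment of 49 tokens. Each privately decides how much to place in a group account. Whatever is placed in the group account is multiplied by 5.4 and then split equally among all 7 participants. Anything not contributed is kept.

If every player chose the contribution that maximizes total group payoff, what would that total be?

Each contributed unit returns 5.400 to the group as a whole (0.7714 to each of 7 players), which exceeds 1, so the social optimum is full contribution: group total = 5.400 × 343 = 1852.20.

1852.20 tokens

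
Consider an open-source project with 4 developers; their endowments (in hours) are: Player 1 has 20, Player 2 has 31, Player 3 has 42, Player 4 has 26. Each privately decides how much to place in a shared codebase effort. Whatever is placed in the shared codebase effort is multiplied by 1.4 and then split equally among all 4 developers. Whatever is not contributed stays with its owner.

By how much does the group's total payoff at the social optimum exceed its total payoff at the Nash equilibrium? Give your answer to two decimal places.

The private return per contributed unit is 1.4/4 = 0.3500 < 1 for every player regardless of endowment, so the Nash equilibrium is zero contribution and the group total is Σ E_j = 20 + 31 + 42 + 26 = 119.
Each contributed unit returns 1.400 to the group, so the social optimum is full contribution by everyone: group total = 1.400 × 119 = 166.60.
Efficiency loss = (1.400 − 1) × 119 = 47.60.

47.60 hours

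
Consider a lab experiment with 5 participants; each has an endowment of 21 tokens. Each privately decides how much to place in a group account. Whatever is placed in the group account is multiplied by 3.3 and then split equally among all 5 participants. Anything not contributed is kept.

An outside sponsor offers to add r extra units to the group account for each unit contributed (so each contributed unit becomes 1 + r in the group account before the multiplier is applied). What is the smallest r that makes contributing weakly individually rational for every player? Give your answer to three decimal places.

With matching at rate r, one contributed unit becomes (1 + r) in the group account and returns 3.3 × (1 + r) / 5 to the contributor.
Setting this equal to 1: 1 + r = 5/3.3 = 1.5152.
So the minimum matching rate is r = 1.5152 − 1 = 0.515.

0.515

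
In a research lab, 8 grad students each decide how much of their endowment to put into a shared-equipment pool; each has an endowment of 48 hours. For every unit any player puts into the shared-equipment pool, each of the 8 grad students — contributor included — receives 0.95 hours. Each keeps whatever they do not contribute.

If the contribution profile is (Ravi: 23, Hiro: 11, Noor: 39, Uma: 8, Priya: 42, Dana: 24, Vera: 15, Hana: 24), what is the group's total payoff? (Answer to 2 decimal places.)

Total contributed: 23 + 11 + 39 + 8 + 42 + 24 + 15 + 24 = 186; total kept: 8 × 48 − 186 = 198.
The shared-equipment pool pays out 0.95 × 8 × 186 = 1413.60 in aggregate.
Group total = 198 + 1413.60 = 1611.60.

1611.60 hours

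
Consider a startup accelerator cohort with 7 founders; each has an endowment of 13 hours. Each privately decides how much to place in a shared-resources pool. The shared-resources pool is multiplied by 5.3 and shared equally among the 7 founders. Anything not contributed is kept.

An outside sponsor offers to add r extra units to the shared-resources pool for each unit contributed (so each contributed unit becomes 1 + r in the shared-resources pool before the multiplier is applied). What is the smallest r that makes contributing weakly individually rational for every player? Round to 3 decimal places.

With matching at rate r, one contributed unit becomes (1 + r) in the shared-resources pool and returns 5.3 × (1 + r) / 7 to the contributor.
Setting this equal to 1: 1 + r = 7/5.3 = 1.3208.
So the minimum matching rate is r = 1.3208 − 1 = 0.321.

0.321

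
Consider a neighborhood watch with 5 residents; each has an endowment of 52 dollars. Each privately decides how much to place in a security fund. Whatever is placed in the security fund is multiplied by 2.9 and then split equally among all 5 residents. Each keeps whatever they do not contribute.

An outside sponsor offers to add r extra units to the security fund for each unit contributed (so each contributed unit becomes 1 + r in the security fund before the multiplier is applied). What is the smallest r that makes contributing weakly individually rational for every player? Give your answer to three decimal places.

With matching at rate r, one contributed unit becomes (1 + r) in the security fund and returns 2.9 × (1 + r) / 5 to the contributor.
Setting this equal to 1: 1 + r = 5/2.9 = 1.7241.
So the minimum matching rate is r = 1.7241 − 1 = 0.724.

0.724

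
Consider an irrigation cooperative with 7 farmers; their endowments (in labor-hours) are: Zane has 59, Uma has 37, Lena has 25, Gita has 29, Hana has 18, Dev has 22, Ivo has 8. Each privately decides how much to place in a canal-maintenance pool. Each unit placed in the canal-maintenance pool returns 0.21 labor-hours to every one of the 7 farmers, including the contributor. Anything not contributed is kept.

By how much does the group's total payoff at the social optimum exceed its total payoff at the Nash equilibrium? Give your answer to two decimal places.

93.06 labor-hours

The private return per contributed unit is 0.21 < 1 for everyone, so the Nash equilibrium is zero contribution and the group total is Σ E_j = 59 + 37 + 25 + 29 + 18 + 22 + 8 = 198.
Each contributed unit returns 1.470 to the group, so the social optimum is full contribution by everyone: group total = 1.470 × 198 = 291.06.
Efficiency loss = (1.470 − 1) × 198 = 93.06.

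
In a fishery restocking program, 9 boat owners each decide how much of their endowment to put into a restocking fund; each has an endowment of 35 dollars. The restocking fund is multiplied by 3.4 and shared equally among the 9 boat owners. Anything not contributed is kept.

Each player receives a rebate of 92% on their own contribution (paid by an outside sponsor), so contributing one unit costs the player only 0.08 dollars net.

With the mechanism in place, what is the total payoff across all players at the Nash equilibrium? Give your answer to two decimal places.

1360.80 dollars

With the mechanism, a contributed unit returns (3.4/9) / 0.08 = 4.7222 per unit of net cost to the contributor — now above 1 — so contributing fully is weakly dominant for every player.
At the Nash equilibrium everyone contributes 35. Group total payoff = 9 × (35 × 0.92 + 3.4 × 35) = 1360.80.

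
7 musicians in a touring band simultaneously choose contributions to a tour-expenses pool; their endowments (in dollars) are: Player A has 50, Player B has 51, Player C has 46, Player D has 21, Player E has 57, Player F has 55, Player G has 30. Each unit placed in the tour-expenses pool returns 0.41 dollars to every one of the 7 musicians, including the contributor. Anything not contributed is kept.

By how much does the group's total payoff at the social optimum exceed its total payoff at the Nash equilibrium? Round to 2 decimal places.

579.70 dollars

The private return per contributed unit is 0.41 < 1 for everyone, so the Nash equilibrium is zero contribution and the group total is Σ E_j = 50 + 51 + 46 + 21 + 57 + 55 + 30 = 310.
Each contributed unit returns 2.870 to the group, so the social optimum is full contribution by everyone: group total = 2.870 × 310 = 889.70.
Efficiency loss = (2.870 − 1) × 310 = 579.70.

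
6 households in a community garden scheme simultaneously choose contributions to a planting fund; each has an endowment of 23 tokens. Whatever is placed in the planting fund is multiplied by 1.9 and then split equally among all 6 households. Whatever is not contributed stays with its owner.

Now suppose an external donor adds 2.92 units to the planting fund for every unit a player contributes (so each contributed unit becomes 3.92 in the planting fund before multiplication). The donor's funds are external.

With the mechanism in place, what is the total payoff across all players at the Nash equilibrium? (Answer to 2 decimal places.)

1027.82 tokens

The effective private return per unit is now 1.9 × 3.92 / 6 = 1.2413 > 1, so every player's dominant strategy flips to full contribution.
So the Nash equilibrium is full contribution by all 6; the group earns 1.9 × 3.92 × 138 = 1027.82.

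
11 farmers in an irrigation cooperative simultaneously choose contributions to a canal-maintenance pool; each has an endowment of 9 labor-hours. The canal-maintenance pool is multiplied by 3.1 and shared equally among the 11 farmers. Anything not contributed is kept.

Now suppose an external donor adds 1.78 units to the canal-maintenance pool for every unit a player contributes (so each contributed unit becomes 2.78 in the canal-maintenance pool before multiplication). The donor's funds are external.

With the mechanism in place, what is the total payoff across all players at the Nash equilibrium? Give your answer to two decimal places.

Even with the mechanism, each unit contributed returns only 3.1 × 2.78 / 11 = 0.7835 per unit of net cost, so contributing nothing is still dominant.
Everyone keeps their endowment and the group total is 11 × 9 = 99.

99.00 labor-hours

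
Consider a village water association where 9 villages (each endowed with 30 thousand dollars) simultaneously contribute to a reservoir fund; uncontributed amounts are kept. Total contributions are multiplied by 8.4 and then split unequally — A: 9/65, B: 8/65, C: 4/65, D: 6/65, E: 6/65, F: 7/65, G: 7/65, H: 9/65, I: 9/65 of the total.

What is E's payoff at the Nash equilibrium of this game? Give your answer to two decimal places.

123.05 thousand dollars

Player j's private return per contributed unit is 8.4 × (j's share). Contributing is weakly dominant for j when that share is at least 1/8.4 = 0.1190, and contributing 0 is dominant otherwise.
A, B, H and I are above the threshold, contributing 30 each; the remaining 5 contribute 0. Total contributed: 120.
E keeps 30 and receives 8.4 × 120 × 6/65 = 93.05 from the reservoir fund, for a payoff of 123.05.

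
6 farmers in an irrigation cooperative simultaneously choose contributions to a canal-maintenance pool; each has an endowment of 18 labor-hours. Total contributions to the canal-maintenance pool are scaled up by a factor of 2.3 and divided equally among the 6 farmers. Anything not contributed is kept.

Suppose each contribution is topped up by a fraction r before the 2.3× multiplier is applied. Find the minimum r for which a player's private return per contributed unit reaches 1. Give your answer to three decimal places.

1.609

With matching at rate r, one contributed unit becomes (1 + r) in the canal-maintenance pool and returns 2.3 × (1 + r) / 6 to the contributor.
Setting this equal to 1: 1 + r = 6/2.3 = 2.6087.
So the minimum matching rate is r = 2.6087 − 1 = 1.609.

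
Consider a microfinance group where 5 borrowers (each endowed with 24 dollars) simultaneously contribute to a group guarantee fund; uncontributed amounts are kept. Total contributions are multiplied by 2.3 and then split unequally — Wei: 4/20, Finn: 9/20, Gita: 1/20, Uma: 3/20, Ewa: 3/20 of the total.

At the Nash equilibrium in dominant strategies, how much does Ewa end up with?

Each unit j contributes comes back to j as 2.3 × (j's share), so j prefers to contribute only if that share exceeds 1/2.3 = 0.4348; otherwise keeping the unit dominates.
The only share above 0.4348 is Finn's 9/20, contributing 24; the remaining 4 contribute 0. Total contributed: 24.
Ewa keeps 24 and receives 2.3 × 24 × 3/20 = 8.28 from the group guarantee fund, for a payoff of 32.28.

32.28 dollars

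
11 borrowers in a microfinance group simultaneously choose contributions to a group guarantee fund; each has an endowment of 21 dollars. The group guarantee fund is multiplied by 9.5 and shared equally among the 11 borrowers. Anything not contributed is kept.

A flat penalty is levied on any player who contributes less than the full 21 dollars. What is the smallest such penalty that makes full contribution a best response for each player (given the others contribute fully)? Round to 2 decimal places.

Given the others contribute fully, the best deviation is to contribute 0 (any partial contribution still incurs the fine and gives up units whose private return 0.8636 is below 1).
Deviating from 21 to 0 saves 21 dollars but forfeits the deviator's share of the drop in the group guarantee fund: 9.5/11 × 21 = 18.14.
So the deviation gain is 21 − 18.14 = 2.86, and the fine must be at least 2.86 dollars to wipe it out.

2.86 dollars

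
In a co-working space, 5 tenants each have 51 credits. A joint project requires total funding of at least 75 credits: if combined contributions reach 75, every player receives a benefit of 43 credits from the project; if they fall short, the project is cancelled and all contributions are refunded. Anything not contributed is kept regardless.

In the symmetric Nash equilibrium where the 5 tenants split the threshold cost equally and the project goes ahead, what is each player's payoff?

79 credits

Equal share of the threshold: 75/5 = 15.
At this profile no one gains by cutting their contribution: any cut drops the total below 75, the project is cancelled, contributions are refunded, and the deviator ends with 51, which is less than 51 − 15 + 43 = 79. Contributing more than 15 just wastes the excess. So contributing exactly 15 is a best response.
Each player's payoff: 51 − 15 + 43 = 79.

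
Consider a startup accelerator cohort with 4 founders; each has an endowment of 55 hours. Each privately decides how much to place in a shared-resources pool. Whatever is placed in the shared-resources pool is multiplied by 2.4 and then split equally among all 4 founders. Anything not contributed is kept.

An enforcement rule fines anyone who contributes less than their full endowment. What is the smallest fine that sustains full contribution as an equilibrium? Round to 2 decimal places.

22.00 hours

Given the others contribute fully, the best deviation is to contribute 0 (any partial contribution still incurs the fine and gives up units whose private return 0.6000 is below 1).
Deviating from 55 to 0 saves 55 hours but forfeits the deviator's share of the drop in the shared-resources pool: 2.4/4 × 55 = 33.00.
So the deviation gain is 55 − 33.00 = 22.00, and the fine must be at least 22.00 hours to wipe it out.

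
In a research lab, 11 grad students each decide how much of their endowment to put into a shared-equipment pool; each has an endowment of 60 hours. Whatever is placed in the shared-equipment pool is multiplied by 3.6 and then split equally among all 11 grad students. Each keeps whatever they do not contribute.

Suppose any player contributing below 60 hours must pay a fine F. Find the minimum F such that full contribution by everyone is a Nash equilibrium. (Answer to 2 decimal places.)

40.36 hours

Given the others contribute fully, the best deviation is to contribute 0 (any partial contribution still incurs the fine and gives up units whose private return 0.3273 is below 1).
Deviating from 60 to 0 saves 60 hours but forfeits the deviator's share of the drop in the shared-equipment pool: 3.6/11 × 60 = 19.64.
So the deviation gain is 60 − 19.64 = 40.36, and the fine must be at least 40.36 hours to wipe it out.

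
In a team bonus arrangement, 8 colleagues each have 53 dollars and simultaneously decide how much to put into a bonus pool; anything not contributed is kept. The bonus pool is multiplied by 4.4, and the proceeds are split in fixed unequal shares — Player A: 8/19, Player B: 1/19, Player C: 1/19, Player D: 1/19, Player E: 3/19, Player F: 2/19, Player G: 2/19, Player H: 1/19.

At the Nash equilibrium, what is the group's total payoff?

Player j's private return per contributed unit is 4.4 × (j's share). Contributing is weakly dominant for j when that share is at least 1/4.4 = 0.2273, and contributing 0 is dominant otherwise.
Player A alone (share 8/19) is above the threshold, contributing 53; the remaining 7 contribute 0. Total contributed: 53.
The bonus pool pays out 4.4 × 53 = 233.20 in total (split across the unequal shares, but the aggregate is all that matters for the group sum).
The 7 free-riders keep 53 each, adding 371. Group total = 371 + 233.20 = 604.20.

604.20 dollars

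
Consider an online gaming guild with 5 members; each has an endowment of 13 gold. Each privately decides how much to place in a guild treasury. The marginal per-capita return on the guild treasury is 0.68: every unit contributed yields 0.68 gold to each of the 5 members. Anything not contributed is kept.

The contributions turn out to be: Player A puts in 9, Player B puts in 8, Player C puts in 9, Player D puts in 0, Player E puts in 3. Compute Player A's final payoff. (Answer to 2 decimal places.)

Total contributed: 9 + 8 + 9 + 0 + 3 = 29.
Each receives 0.68 × 29 = 19.72 from the guild treasury.
Player A keeps 13 − 9 = 4, so Player A's payoff is 4 + 19.72 = 23.72.

23.72 gold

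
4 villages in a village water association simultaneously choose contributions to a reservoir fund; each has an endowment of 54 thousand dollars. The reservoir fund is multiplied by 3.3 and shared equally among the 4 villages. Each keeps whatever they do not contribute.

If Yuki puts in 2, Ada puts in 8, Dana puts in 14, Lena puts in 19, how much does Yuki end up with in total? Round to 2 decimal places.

Total contributed: 2 + 8 + 14 + 19 = 43.
Each receives 3.3 × 43 / 4 = 35.48 from the reservoir fund.
Yuki keeps 54 − 2 = 52, so Yuki's payoff is 52 + 35.48 = 87.48.

87.48 thousand dollars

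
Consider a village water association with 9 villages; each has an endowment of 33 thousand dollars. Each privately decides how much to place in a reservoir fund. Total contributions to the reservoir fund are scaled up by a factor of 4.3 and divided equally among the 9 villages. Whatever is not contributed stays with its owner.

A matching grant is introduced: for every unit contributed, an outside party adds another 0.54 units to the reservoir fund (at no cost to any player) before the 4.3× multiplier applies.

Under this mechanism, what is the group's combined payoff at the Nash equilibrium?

297.00 thousand dollars

With the mechanism, a contributed unit returns 4.3 × 1.54 / 9 = 0.7358 per unit of net cost — still below 1 — so contributing 0 remains dominant for every player.
Everyone keeps their endowment and the group total is 9 × 33 = 297.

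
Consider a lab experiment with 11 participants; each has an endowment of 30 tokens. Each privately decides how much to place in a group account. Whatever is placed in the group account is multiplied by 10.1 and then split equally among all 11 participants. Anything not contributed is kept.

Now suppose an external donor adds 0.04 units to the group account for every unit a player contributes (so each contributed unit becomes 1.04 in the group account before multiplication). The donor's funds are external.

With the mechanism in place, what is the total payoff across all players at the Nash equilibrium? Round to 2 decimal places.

330.00 tokens

With the mechanism, a contributed unit returns 10.1 × 1.04 / 11 = 0.9549 per unit of net cost — still below 1 — so contributing 0 remains dominant for every player.
Everyone keeps their endowment and the group total is 11 × 30 = 330.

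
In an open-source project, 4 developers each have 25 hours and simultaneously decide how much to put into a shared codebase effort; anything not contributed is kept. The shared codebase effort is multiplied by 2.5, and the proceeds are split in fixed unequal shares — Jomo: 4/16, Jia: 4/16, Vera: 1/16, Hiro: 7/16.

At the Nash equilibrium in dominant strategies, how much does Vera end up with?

28.91 hours

Player j's private return per contributed unit is 2.5 × (j's share). Contributing is weakly dominant for j when that share is at least 1/2.5 = 0.4000, and contributing 0 is dominant otherwise.
Hiro alone (share 7/16) is above the threshold, contributing 25; the remaining 3 contribute 0. Total contributed: 25.
Vera keeps 25 and receives 2.5 × 25 × 1/16 = 3.91 from the shared codebase effort, for a payoff of 28.91.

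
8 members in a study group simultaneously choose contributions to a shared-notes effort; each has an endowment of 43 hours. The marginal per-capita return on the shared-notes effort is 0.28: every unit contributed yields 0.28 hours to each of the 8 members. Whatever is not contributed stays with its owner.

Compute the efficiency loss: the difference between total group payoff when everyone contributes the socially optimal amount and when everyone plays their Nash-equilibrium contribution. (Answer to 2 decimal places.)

426.56 hours

The private return per contributed unit is 0.28 < 1, so contributing 0 is dominant for every player. At the Nash equilibrium everyone keeps their 43, and the group total is 8 × 43 = 344.
Each contributed unit returns 2.240 to the group as a whole (0.28 to each of 8 players), which exceeds 1, so the social optimum is full contribution: group total = 2.240 × 344 = 770.56.
Efficiency loss = 770.56 − 344 = 426.56.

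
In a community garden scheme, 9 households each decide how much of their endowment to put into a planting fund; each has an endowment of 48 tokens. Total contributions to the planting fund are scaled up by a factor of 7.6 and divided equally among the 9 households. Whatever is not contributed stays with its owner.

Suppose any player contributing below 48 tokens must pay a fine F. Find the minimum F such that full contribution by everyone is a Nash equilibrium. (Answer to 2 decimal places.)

7.47 tokens

Given the others contribute fully, the best deviation is to contribute 0 (any partial contribution still incurs the fine and gives up units whose private return 0.8444 is below 1).
Deviating from 48 to 0 saves 48 tokens but forfeits the deviator's share of the drop in the planting fund: 7.6/9 × 48 = 40.53.
So the deviation gain is 48 − 40.53 = 7.47, and the fine must be at least 7.47 tokens to wipe it out.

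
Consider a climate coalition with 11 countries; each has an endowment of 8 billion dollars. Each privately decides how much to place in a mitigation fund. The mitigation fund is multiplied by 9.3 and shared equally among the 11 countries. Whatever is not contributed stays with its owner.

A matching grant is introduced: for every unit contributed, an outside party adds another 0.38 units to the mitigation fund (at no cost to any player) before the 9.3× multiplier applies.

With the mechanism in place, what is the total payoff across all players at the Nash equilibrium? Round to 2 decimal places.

1129.39 billion dollars

With the mechanism, a contributed unit returns 9.3 × 1.38 / 11 = 1.1667 per unit of net cost to the contributor — now above 1 — so contributing fully is weakly dominant for every player.
So the Nash equilibrium is full contribution by all 11; the group earns 9.3 × 1.38 × 88 = 1129.39.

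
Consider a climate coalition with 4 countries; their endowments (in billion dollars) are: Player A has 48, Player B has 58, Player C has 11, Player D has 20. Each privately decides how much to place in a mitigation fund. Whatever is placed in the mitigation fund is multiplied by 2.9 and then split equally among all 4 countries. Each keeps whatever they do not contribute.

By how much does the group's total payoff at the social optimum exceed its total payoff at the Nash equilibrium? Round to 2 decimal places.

The private return per contributed unit is 2.9/4 = 0.7250 < 1 for every player regardless of endowment, so the Nash equilibrium is zero contribution and the group total is Σ E_j = 48 + 58 + 11 + 20 = 137.
Each contributed unit returns 2.900 to the group, so the social optimum is full contribution by everyone: group total = 2.900 × 137 = 397.30.
Efficiency loss = (2.900 − 1) × 137 = 260.30.

260.30 billion dollars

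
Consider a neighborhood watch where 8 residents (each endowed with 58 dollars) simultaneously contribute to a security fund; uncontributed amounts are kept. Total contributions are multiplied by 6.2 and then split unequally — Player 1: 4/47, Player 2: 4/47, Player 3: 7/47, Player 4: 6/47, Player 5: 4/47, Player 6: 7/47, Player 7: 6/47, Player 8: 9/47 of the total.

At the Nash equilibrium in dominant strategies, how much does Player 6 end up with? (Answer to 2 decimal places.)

111.56 dollars

Each unit j contributes comes back to j as 6.2 × (j's share), so j prefers to contribute only if that share exceeds 1/6.2 = 0.1613; otherwise keeping the unit dominates.
Player 8 alone (share 9/47) is above the threshold, contributing 58; the remaining 7 contribute 0. Total contributed: 58.
Player 6 keeps 58 and receives 6.2 × 58 × 7/47 = 53.56 from the security fund, for a payoff of 111.56.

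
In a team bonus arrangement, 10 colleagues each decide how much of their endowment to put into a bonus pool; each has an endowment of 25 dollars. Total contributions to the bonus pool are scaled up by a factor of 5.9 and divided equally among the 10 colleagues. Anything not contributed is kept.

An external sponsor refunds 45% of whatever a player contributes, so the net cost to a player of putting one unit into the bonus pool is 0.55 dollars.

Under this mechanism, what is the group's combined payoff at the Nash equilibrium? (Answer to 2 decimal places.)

1587.50 dollars

With the mechanism, a contributed unit returns (5.9/10) / 0.55 = 1.0727 per unit of net cost to the contributor — now above 1 — so contributing fully is weakly dominant for every player.
At the Nash equilibrium everyone contributes 25. Group total payoff = 10 × (25 × 0.45 + 5.9 × 25) = 1587.50.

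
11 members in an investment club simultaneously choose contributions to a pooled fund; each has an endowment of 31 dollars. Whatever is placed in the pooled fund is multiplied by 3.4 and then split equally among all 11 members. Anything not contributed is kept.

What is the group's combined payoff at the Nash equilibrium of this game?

341.00 dollars

Each contributed unit returns 3.4/11 = 0.3091 to its contributor — below 1 — so contributing 0 is dominant for every player. At the Nash equilibrium everyone keeps their 31, and the group total is 11 × 31 = 341.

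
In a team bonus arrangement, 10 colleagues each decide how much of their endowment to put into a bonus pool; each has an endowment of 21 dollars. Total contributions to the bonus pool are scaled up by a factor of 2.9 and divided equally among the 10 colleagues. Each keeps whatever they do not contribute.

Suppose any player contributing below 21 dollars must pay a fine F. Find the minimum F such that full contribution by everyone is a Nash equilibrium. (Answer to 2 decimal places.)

14.91 dollars

Given the others contribute fully, the best deviation is to contribute 0 (any partial contribution still incurs the fine and gives up units whose private return 0.2900 is below 1).
Deviating from 21 to 0 saves 21 dollars but forfeits the deviator's share of the drop in the bonus pool: 2.9/10 × 21 = 6.09.
So the deviation gain is 21 − 6.09 = 14.91, and the fine must be at least 14.91 dollars to wipe it out.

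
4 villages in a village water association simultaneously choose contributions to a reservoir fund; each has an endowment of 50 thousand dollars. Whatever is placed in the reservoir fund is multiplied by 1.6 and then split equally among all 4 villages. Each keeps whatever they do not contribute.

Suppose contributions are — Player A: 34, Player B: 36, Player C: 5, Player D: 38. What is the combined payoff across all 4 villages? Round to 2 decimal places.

Total contributed: 34 + 36 + 5 + 38 = 113; total kept: 4 × 50 − 113 = 87.
The reservoir fund pays out 1.6 × 113 = 180.80 in aggregate.
Group total = 87 + 180.80 = 267.80.

267.80 thousand dollars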